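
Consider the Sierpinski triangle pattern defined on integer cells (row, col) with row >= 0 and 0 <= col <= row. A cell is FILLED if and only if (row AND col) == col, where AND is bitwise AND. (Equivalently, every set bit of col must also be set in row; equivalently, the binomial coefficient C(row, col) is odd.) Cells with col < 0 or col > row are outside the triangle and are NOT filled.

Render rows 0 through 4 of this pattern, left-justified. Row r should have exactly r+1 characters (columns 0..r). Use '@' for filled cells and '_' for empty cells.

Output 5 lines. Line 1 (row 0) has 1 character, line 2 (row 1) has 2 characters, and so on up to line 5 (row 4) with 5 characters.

Answer: @
@@
@_@
@@@@
@___@

Derivation:
r0=0: @
r1=1: @@
r2=10: @_@
r3=11: @@@@
r4=100: @___@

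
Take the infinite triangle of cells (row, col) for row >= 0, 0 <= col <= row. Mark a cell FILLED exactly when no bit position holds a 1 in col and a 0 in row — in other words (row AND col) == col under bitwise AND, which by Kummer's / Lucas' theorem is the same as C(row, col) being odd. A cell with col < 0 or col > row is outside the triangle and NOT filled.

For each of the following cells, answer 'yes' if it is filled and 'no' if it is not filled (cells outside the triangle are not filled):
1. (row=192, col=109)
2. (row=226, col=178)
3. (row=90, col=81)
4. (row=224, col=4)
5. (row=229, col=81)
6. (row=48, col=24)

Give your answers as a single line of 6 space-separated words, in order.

Answer: no no no no no no

Derivation:
(192,109): row=0b11000000, col=0b1101101, row AND col = 0b1000000 = 64; 64 != 109 -> empty
(226,178): row=0b11100010, col=0b10110010, row AND col = 0b10100010 = 162; 162 != 178 -> empty
(90,81): row=0b1011010, col=0b1010001, row AND col = 0b1010000 = 80; 80 != 81 -> empty
(224,4): row=0b11100000, col=0b100, row AND col = 0b0 = 0; 0 != 4 -> empty
(229,81): row=0b11100101, col=0b1010001, row AND col = 0b1000001 = 65; 65 != 81 -> empty
(48,24): row=0b110000, col=0b11000, row AND col = 0b10000 = 16; 16 != 24 -> empty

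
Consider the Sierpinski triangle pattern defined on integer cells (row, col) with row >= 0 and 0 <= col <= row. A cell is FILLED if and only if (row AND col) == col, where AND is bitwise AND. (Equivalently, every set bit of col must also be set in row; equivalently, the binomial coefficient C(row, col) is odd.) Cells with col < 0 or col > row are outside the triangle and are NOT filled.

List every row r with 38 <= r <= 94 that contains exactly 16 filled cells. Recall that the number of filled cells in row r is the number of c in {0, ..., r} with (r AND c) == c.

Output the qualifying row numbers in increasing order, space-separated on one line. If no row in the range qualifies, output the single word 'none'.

Answer: 39 43 45 46 51 53 54 57 58 60 71 75 77 78 83 85 86 89 90 92

Derivation:
Row r has 2^popcount(r) filled cells, so we need popcount(r) = log2(16) = 4.
Scan r = 38..94 and keep those with exactly 4 one-bits:
r=38=100110 popcount=3 -> skip
r=39=100111 popcount=4 -> KEEP
r=40=101000 popcount=2 -> skip
r=41=101001 popcount=3 -> skip
r=42=101010 popcount=3 -> skip
r=43=101011 popcount=4 -> KEEP
r=44=101100 popcount=3 -> skip
r=45=101101 popcount=4 -> KEEP
r=46=101110 popcount=4 -> KEEP
r=47=101111 popcount=5 -> skip
r=48=110000 popcount=2 -> skip
r=49=110001 popcount=3 -> skip
r=50=110010 popcount=3 -> skip
r=51=110011 popcount=4 -> KEEP
r=52=110100 popcount=3 -> skip
r=53=110101 popcount=4 -> KEEP
r=54=110110 popcount=4 -> KEEP
r=55=110111 popcount=5 -> skip
r=56=111000 popcount=3 -> skip
r=57=111001 popcount=4 -> KEEP
r=58=111010 popcount=4 -> KEEP
r=59=111011 popcount=5 -> skip
r=60=111100 popcount=4 -> KEEP
r=61=111101 popcount=5 -> skip
r=62=111110 popcount=5 -> skip
r=63=111111 popcount=6 -> skip
r=64=1000000 popcount=1 -> skip
r=65=1000001 popcount=2 -> skip
r=66=1000010 popcount=2 -> skip
r=67=1000011 popcount=3 -> skip
r=68=1000100 popcount=2 -> skip
r=69=1000101 popcount=3 -> skip
r=70=1000110 popcount=3 -> skip
r=71=1000111 popcount=4 -> KEEP
r=72=1001000 popcount=2 -> skip
r=73=1001001 popcount=3 -> skip
r=74=1001010 popcount=3 -> skip
r=75=1001011 popcount=4 -> KEEP
r=76=1001100 popcount=3 -> skip
r=77=1001101 popcount=4 -> KEEP
r=78=1001110 popcount=4 -> KEEP
r=79=1001111 popcount=5 -> skip
r=80=1010000 popcount=2 -> skip
r=81=1010001 popcount=3 -> skip
r=82=1010010 popcount=3 -> skip
r=83=1010011 popcount=4 -> KEEP
r=84=1010100 popcount=3 -> skip
r=85=1010101 popcount=4 -> KEEP
r=86=1010110 popcount=4 -> KEEP
r=87=1010111 popcount=5 -> skip
r=88=1011000 popcount=3 -> skip
r=89=1011001 popcount=4 -> KEEP
r=90=1011010 popcount=4 -> KEEP
r=91=1011011 popcount=5 -> skip
r=92=1011100 popcount=4 -> KEEP
r=93=1011101 popcount=5 -> skip
r=94=1011110 popcount=5 -> skip
Kept rows: 39 43 45 46 51 53 54 57 58 60 71 75 77 78 83 85 86 89 90 92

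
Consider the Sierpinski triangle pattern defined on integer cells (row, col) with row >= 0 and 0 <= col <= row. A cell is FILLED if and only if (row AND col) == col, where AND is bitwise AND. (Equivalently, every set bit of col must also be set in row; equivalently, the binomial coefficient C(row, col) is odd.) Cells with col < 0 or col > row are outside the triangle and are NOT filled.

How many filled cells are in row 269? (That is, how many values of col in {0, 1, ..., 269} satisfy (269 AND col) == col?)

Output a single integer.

269 in binary = 100001101
popcount(269) = number of 1-bits in 100001101 = 4
A col c satisfies (269 AND c) == c iff every set bit of c is also set in 269; each of the 4 set bits of 269 can independently be on or off in c.
count = 2^4 = 16

Answer: 16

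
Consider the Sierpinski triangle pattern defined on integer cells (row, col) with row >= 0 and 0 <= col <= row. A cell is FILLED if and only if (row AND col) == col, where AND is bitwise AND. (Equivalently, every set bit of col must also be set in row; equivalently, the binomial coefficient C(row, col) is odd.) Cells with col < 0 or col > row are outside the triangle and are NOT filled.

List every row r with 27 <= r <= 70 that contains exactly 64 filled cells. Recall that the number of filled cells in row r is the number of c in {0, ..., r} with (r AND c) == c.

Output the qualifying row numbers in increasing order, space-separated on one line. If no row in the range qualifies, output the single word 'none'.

Row r has 2^popcount(r) filled cells, so we need popcount(r) = log2(64) = 6.
Scan r = 27..70 and keep those with exactly 6 one-bits:
r=27=11011 popcount=4 -> skip
r=28=11100 popcount=3 -> skip
r=29=11101 popcount=4 -> skip
r=30=11110 popcount=4 -> skip
r=31=11111 popcount=5 -> skip
r=32=100000 popcount=1 -> skip
r=33=100001 popcount=2 -> skip
r=34=100010 popcount=2 -> skip
r=35=100011 popcount=3 -> skip
r=36=100100 popcount=2 -> skip
r=37=100101 popcount=3 -> skip
r=38=100110 popcount=3 -> skip
r=39=100111 popcount=4 -> skip
r=40=101000 popcount=2 -> skip
r=41=101001 popcount=3 -> skip
r=42=101010 popcount=3 -> skip
r=43=101011 popcount=4 -> skip
r=44=101100 popcount=3 -> skip
r=45=101101 popcount=4 -> skip
r=46=101110 popcount=4 -> skip
r=47=101111 popcount=5 -> skip
r=48=110000 popcount=2 -> skip
r=49=110001 popcount=3 -> skip
r=50=110010 popcount=3 -> skip
r=51=110011 popcount=4 -> skip
r=52=110100 popcount=3 -> skip
r=53=110101 popcount=4 -> skip
r=54=110110 popcount=4 -> skip
r=55=110111 popcount=5 -> skip
r=56=111000 popcount=3 -> skip
r=57=111001 popcount=4 -> skip
r=58=111010 popcount=4 -> skip
r=59=111011 popcount=5 -> skip
r=60=111100 popcount=4 -> skip
r=61=111101 popcount=5 -> skip
r=62=111110 popcount=5 -> skip
r=63=111111 popcount=6 -> KEEP
r=64=1000000 popcount=1 -> skip
r=65=1000001 popcount=2 -> skip
r=66=1000010 popcount=2 -> skip
r=67=1000011 popcount=3 -> skip
r=68=1000100 popcount=2 -> skip
r=69=1000101 popcount=3 -> skip
r=70=1000110 popcount=3 -> skip
Kept rows: 63

Answer: 63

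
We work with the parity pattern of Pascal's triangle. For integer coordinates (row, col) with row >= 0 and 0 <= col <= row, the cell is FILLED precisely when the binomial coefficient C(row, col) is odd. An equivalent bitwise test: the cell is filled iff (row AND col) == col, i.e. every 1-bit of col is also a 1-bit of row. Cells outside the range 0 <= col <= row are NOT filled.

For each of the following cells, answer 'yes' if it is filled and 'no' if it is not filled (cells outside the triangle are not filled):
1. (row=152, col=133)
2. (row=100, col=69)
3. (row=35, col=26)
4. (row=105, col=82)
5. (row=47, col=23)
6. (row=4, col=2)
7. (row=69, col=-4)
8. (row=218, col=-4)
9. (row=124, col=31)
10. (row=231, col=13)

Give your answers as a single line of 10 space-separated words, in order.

(152,133): row=0b10011000, col=0b10000101, row AND col = 0b10000000 = 128; 128 != 133 -> empty
(100,69): row=0b1100100, col=0b1000101, row AND col = 0b1000100 = 68; 68 != 69 -> empty
(35,26): row=0b100011, col=0b11010, row AND col = 0b10 = 2; 2 != 26 -> empty
(105,82): row=0b1101001, col=0b1010010, row AND col = 0b1000000 = 64; 64 != 82 -> empty
(47,23): row=0b101111, col=0b10111, row AND col = 0b111 = 7; 7 != 23 -> empty
(4,2): row=0b100, col=0b10, row AND col = 0b0 = 0; 0 != 2 -> empty
(69,-4): col outside [0, 69] -> not filled
(218,-4): col outside [0, 218] -> not filled
(124,31): row=0b1111100, col=0b11111, row AND col = 0b11100 = 28; 28 != 31 -> empty
(231,13): row=0b11100111, col=0b1101, row AND col = 0b101 = 5; 5 != 13 -> empty

Answer: no no no no no no no no no no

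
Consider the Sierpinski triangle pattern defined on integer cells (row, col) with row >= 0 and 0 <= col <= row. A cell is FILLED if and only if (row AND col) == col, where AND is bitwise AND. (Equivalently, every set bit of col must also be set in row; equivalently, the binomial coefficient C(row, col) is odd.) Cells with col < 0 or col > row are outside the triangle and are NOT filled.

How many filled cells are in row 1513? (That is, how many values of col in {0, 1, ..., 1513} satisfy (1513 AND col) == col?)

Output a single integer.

1513 in binary = 10111101001
popcount(1513) = number of 1-bits in 10111101001 = 7
A col c satisfies (1513 AND c) == c iff every set bit of c is also set in 1513; each of the 7 set bits of 1513 can independently be on or off in c.
count = 2^7 = 128

Answer: 128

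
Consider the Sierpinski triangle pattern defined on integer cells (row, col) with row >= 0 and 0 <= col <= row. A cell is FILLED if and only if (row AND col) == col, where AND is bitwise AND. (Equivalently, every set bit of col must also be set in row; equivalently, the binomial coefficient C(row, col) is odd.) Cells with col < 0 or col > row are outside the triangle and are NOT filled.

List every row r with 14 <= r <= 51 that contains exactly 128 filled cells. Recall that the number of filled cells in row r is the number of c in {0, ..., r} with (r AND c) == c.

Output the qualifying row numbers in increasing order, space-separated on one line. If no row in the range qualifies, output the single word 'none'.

Row r has 2^popcount(r) filled cells, so we need popcount(r) = log2(128) = 7.
Scan r = 14..51 and keep those with exactly 7 one-bits:
r=14=1110 popcount=3 -> skip
r=15=1111 popcount=4 -> skip
r=16=10000 popcount=1 -> skip
r=17=10001 popcount=2 -> skip
r=18=10010 popcount=2 -> skip
r=19=10011 popcount=3 -> skip
r=20=10100 popcount=2 -> skip
r=21=10101 popcount=3 -> skip
r=22=10110 popcount=3 -> skip
r=23=10111 popcount=4 -> skip
r=24=11000 popcount=2 -> skip
r=25=11001 popcount=3 -> skip
r=26=11010 popcount=3 -> skip
r=27=11011 popcount=4 -> skip
r=28=11100 popcount=3 -> skip
r=29=11101 popcount=4 -> skip
r=30=11110 popcount=4 -> skip
r=31=11111 popcount=5 -> skip
r=32=100000 popcount=1 -> skip
r=33=100001 popcount=2 -> skip
r=34=100010 popcount=2 -> skip
r=35=100011 popcount=3 -> skip
r=36=100100 popcount=2 -> skip
r=37=100101 popcount=3 -> skip
r=38=100110 popcount=3 -> skip
r=39=100111 popcount=4 -> skip
r=40=101000 popcount=2 -> skip
r=41=101001 popcount=3 -> skip
r=42=101010 popcount=3 -> skip
r=43=101011 popcount=4 -> skip
r=44=101100 popcount=3 -> skip
r=45=101101 popcount=4 -> skip
r=46=101110 popcount=4 -> skip
r=47=101111 popcount=5 -> skip
r=48=110000 popcount=2 -> skip
r=49=110001 popcount=3 -> skip
r=50=110010 popcount=3 -> skip
r=51=110011 popcount=4 -> skip
Kept rows: none

Answer: none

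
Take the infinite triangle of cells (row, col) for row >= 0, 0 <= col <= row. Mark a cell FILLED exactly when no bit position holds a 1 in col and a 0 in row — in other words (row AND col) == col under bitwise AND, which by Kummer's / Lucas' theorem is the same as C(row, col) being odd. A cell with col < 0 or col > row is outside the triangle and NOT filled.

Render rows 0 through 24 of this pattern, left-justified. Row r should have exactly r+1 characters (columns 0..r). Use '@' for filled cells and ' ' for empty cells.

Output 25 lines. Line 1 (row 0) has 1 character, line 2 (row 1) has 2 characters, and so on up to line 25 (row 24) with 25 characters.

r0=0: @
r1=1: @@
r2=10: @ @
r3=11: @@@@
r4=100: @   @
r5=101: @@  @@
r6=110: @ @ @ @
r7=111: @@@@@@@@
r8=1000: @       @
r9=1001: @@      @@
r10=1010: @ @     @ @
r11=1011: @@@@    @@@@
r12=1100: @   @   @   @
r13=1101: @@  @@  @@  @@
r14=1110: @ @ @ @ @ @ @ @
r15=1111: @@@@@@@@@@@@@@@@
r16=10000: @               @
r17=10001: @@              @@
r18=10010: @ @             @ @
r19=10011: @@@@            @@@@
r20=10100: @   @           @   @
r21=10101: @@  @@          @@  @@
r22=10110: @ @ @ @         @ @ @ @
r23=10111: @@@@@@@@        @@@@@@@@
r24=11000: @       @       @       @

Answer: @
@@
@ @
@@@@
@   @
@@  @@
@ @ @ @
@@@@@@@@
@       @
@@      @@
@ @     @ @
@@@@    @@@@
@   @   @   @
@@  @@  @@  @@
@ @ @ @ @ @ @ @
@@@@@@@@@@@@@@@@
@               @
@@              @@
@ @             @ @
@@@@            @@@@
@   @           @   @
@@  @@          @@  @@
@ @ @ @         @ @ @ @
@@@@@@@@        @@@@@@@@
@       @       @       @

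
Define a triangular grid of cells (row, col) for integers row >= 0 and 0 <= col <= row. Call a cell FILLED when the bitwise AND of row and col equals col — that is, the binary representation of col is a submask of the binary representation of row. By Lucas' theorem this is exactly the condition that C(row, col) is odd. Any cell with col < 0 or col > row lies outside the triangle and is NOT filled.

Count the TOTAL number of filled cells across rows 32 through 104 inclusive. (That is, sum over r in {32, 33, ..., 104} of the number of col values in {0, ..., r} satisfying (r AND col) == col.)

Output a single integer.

Answer: 1088

Derivation:
r32=100000 pc1: +2 =2
r33=100001 pc2: +4 =6
r34=100010 pc2: +4 =10
r35=100011 pc3: +8 =18
r36=100100 pc2: +4 =22
r37=100101 pc3: +8 =30
r38=100110 pc3: +8 =38
r39=100111 pc4: +16 =54
r40=101000 pc2: +4 =58
r41=101001 pc3: +8 =66
r42=101010 pc3: +8 =74
r43=101011 pc4: +16 =90
r44=101100 pc3: +8 =98
r45=101101 pc4: +16 =114
r46=101110 pc4: +16 =130
r47=101111 pc5: +32 =162
r48=110000 pc2: +4 =166
r49=110001 pc3: +8 =174
r50=110010 pc3: +8 =182
r51=110011 pc4: +16 =198
r52=110100 pc3: +8 =206
r53=110101 pc4: +16 =222
r54=110110 pc4: +16 =238
r55=110111 pc5: +32 =270
r56=111000 pc3: +8 =278
r57=111001 pc4: +16 =294
r58=111010 pc4: +16 =310
r59=111011 pc5: +32 =342
r60=111100 pc4: +16 =358
r61=111101 pc5: +32 =390
r62=111110 pc5: +32 =422
r63=111111 pc6: +64 =486
r64=1000000 pc1: +2 =488
r65=1000001 pc2: +4 =492
r66=1000010 pc2: +4 =496
r67=1000011 pc3: +8 =504
r68=1000100 pc2: +4 =508
r69=1000101 pc3: +8 =516
r70=1000110 pc3: +8 =524
r71=1000111 pc4: +16 =540
r72=1001000 pc2: +4 =544
r73=1001001 pc3: +8 =552
r74=1001010 pc3: +8 =560
r75=1001011 pc4: +16 =576
r76=1001100 pc3: +8 =584
r77=1001101 pc4: +16 =600
r78=1001110 pc4: +16 =616
r79=1001111 pc5: +32 =648
r80=1010000 pc2: +4 =652
r81=1010001 pc3: +8 =660
r82=1010010 pc3: +8 =668
r83=1010011 pc4: +16 =684
r84=1010100 pc3: +8 =692
r85=1010101 pc4: +16 =708
r86=1010110 pc4: +16 =724
r87=1010111 pc5: +32 =756
r88=1011000 pc3: +8 =764
r89=1011001 pc4: +16 =780
r90=1011010 pc4: +16 =796
r91=1011011 pc5: +32 =828
r92=1011100 pc4: +16 =844
r93=1011101 pc5: +32 =876
r94=1011110 pc5: +32 =908
r95=1011111 pc6: +64 =972
r96=1100000 pc2: +4 =976
r97=1100001 pc3: +8 =984
r98=1100010 pc3: +8 =992
r99=1100011 pc4: +16 =1008
r100=1100100 pc3: +8 =1016
r101=1100101 pc4: +16 =1032
r102=1100110 pc4: +16 =1048
r103=1100111 pc5: +32 =1080
r104=1101000 pc3: +8 =1088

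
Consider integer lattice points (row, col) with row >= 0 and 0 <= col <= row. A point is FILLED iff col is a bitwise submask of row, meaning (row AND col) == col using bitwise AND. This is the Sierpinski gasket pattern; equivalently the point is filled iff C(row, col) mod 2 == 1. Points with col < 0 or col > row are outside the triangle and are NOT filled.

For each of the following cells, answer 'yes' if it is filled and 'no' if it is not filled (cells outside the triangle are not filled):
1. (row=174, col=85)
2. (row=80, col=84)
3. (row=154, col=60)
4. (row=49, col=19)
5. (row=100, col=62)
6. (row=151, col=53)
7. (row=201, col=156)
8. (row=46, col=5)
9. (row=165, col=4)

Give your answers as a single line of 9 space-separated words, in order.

(174,85): row=0b10101110, col=0b1010101, row AND col = 0b100 = 4; 4 != 85 -> empty
(80,84): col outside [0, 80] -> not filled
(154,60): row=0b10011010, col=0b111100, row AND col = 0b11000 = 24; 24 != 60 -> empty
(49,19): row=0b110001, col=0b10011, row AND col = 0b10001 = 17; 17 != 19 -> empty
(100,62): row=0b1100100, col=0b111110, row AND col = 0b100100 = 36; 36 != 62 -> empty
(151,53): row=0b10010111, col=0b110101, row AND col = 0b10101 = 21; 21 != 53 -> empty
(201,156): row=0b11001001, col=0b10011100, row AND col = 0b10001000 = 136; 136 != 156 -> empty
(46,5): row=0b101110, col=0b101, row AND col = 0b100 = 4; 4 != 5 -> empty
(165,4): row=0b10100101, col=0b100, row AND col = 0b100 = 4; 4 == 4 -> filled

Answer: no no no no no no no no yes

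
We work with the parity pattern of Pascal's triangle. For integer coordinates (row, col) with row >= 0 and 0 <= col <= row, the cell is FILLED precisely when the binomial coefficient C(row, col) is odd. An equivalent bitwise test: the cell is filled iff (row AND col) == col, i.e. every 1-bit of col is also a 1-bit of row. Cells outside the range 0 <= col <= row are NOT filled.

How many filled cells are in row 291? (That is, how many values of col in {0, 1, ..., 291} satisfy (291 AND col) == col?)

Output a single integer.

291 in binary = 100100011
popcount(291) = number of 1-bits in 100100011 = 4
A col c satisfies (291 AND c) == c iff every set bit of c is also set in 291; each of the 4 set bits of 291 can independently be on or off in c.
count = 2^4 = 16

Answer: 16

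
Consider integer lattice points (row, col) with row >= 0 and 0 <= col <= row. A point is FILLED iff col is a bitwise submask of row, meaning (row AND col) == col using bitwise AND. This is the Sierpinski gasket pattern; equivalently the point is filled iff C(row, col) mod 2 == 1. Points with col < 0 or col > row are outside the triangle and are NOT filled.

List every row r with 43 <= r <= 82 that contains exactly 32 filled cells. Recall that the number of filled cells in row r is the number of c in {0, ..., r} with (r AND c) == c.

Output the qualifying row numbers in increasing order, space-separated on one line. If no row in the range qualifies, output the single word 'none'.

Answer: 47 55 59 61 62 79

Derivation:
Row r has 2^popcount(r) filled cells, so we need popcount(r) = log2(32) = 5.
Scan r = 43..82 and keep those with exactly 5 one-bits:
r=43=101011 popcount=4 -> skip
r=44=101100 popcount=3 -> skip
r=45=101101 popcount=4 -> skip
r=46=101110 popcount=4 -> skip
r=47=101111 popcount=5 -> KEEP
r=48=110000 popcount=2 -> skip
r=49=110001 popcount=3 -> skip
r=50=110010 popcount=3 -> skip
r=51=110011 popcount=4 -> skip
r=52=110100 popcount=3 -> skip
r=53=110101 popcount=4 -> skip
r=54=110110 popcount=4 -> skip
r=55=110111 popcount=5 -> KEEP
r=56=111000 popcount=3 -> skip
r=57=111001 popcount=4 -> skip
r=58=111010 popcount=4 -> skip
r=59=111011 popcount=5 -> KEEP
r=60=111100 popcount=4 -> skip
r=61=111101 popcount=5 -> KEEP
r=62=111110 popcount=5 -> KEEP
r=63=111111 popcount=6 -> skip
r=64=1000000 popcount=1 -> skip
r=65=1000001 popcount=2 -> skip
r=66=1000010 popcount=2 -> skip
r=67=1000011 popcount=3 -> skip
r=68=1000100 popcount=2 -> skip
r=69=1000101 popcount=3 -> skip
r=70=1000110 popcount=3 -> skip
r=71=1000111 popcount=4 -> skip
r=72=1001000 popcount=2 -> skip
r=73=1001001 popcount=3 -> skip
r=74=1001010 popcount=3 -> skip
r=75=1001011 popcount=4 -> skip
r=76=1001100 popcount=3 -> skip
r=77=1001101 popcount=4 -> skip
r=78=1001110 popcount=4 -> skip
r=79=1001111 popcount=5 -> KEEP
r=80=1010000 popcount=2 -> skip
r=81=1010001 popcount=3 -> skip
r=82=1010010 popcount=3 -> skip
Kept rows: 47 55 59 61 62 79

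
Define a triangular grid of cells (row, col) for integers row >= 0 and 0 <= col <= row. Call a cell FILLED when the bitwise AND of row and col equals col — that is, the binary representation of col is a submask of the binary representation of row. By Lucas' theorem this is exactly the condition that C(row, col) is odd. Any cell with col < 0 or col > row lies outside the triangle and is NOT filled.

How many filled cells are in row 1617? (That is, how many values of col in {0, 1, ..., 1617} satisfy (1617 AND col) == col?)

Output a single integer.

Answer: 32

Derivation:
1617 in binary = 11001010001
popcount(1617) = number of 1-bits in 11001010001 = 5
A col c satisfies (1617 AND c) == c iff every set bit of c is also set in 1617; each of the 5 set bits of 1617 can independently be on or off in c.
count = 2^5 = 32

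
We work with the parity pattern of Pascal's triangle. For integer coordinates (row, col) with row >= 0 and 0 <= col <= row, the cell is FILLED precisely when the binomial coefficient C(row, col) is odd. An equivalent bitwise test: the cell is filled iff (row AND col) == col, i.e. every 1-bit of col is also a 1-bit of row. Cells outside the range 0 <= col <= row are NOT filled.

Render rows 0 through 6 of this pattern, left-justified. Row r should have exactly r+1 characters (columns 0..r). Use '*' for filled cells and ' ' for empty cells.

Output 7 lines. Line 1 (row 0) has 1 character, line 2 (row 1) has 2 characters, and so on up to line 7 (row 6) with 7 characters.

Answer: *
**
* *
****
*   *
**  **
* * * *

Derivation:
r0=0: *
r1=1: **
r2=10: * *
r3=11: ****
r4=100: *   *
r5=101: **  **
r6=110: * * * *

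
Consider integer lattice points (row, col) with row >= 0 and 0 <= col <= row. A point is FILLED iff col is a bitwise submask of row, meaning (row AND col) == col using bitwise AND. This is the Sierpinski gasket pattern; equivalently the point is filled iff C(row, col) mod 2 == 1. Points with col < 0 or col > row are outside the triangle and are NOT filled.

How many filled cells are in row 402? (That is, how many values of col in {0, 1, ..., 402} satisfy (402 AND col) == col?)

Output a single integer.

402 in binary = 110010010
popcount(402) = number of 1-bits in 110010010 = 4
A col c satisfies (402 AND c) == c iff every set bit of c is also set in 402; each of the 4 set bits of 402 can independently be on or off in c.
count = 2^4 = 16

Answer: 16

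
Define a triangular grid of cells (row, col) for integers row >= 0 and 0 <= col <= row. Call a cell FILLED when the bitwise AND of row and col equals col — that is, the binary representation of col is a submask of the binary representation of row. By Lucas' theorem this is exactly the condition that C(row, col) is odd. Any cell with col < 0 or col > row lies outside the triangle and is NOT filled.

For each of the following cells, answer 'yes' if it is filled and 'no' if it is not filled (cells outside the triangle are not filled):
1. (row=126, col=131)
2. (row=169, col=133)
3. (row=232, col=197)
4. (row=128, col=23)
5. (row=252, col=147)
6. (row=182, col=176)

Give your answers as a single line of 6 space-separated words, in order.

Answer: no no no no no yes

Derivation:
(126,131): col outside [0, 126] -> not filled
(169,133): row=0b10101001, col=0b10000101, row AND col = 0b10000001 = 129; 129 != 133 -> empty
(232,197): row=0b11101000, col=0b11000101, row AND col = 0b11000000 = 192; 192 != 197 -> empty
(128,23): row=0b10000000, col=0b10111, row AND col = 0b0 = 0; 0 != 23 -> empty
(252,147): row=0b11111100, col=0b10010011, row AND col = 0b10010000 = 144; 144 != 147 -> empty
(182,176): row=0b10110110, col=0b10110000, row AND col = 0b10110000 = 176; 176 == 176 -> filled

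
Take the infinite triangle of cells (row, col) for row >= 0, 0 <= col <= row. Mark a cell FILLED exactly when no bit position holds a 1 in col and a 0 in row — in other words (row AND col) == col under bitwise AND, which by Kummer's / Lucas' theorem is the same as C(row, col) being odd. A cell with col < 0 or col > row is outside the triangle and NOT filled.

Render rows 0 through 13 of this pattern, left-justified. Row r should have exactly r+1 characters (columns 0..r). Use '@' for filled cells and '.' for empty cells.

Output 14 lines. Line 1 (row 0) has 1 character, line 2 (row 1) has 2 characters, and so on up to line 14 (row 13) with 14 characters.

r0=0: @
r1=1: @@
r2=10: @.@
r3=11: @@@@
r4=100: @...@
r5=101: @@..@@
r6=110: @.@.@.@
r7=111: @@@@@@@@
r8=1000: @.......@
r9=1001: @@......@@
r10=1010: @.@.....@.@
r11=1011: @@@@....@@@@
r12=1100: @...@...@...@
r13=1101: @@..@@..@@..@@

Answer: @
@@
@.@
@@@@
@...@
@@..@@
@.@.@.@
@@@@@@@@
@.......@
@@......@@
@.@.....@.@
@@@@....@@@@
@...@...@...@
@@..@@..@@..@@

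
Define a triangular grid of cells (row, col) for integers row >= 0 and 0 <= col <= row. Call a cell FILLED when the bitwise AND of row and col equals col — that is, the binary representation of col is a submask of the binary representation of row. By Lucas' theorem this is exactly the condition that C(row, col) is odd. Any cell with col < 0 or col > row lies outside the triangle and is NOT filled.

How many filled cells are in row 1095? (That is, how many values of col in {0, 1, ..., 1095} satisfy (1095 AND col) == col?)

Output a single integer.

1095 in binary = 10001000111
popcount(1095) = number of 1-bits in 10001000111 = 5
A col c satisfies (1095 AND c) == c iff every set bit of c is also set in 1095; each of the 5 set bits of 1095 can independently be on or off in c.
count = 2^5 = 32

Answer: 32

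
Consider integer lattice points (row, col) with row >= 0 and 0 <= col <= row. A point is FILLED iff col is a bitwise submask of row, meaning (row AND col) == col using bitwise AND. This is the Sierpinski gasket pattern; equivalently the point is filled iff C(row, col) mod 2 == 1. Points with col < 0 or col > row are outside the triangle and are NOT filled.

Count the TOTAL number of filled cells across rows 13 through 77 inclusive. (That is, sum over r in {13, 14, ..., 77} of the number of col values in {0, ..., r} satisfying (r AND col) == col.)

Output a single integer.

r13=1101 pc3: +8 =8
r14=1110 pc3: +8 =16
r15=1111 pc4: +16 =32
r16=10000 pc1: +2 =34
r17=10001 pc2: +4 =38
r18=10010 pc2: +4 =42
r19=10011 pc3: +8 =50
r20=10100 pc2: +4 =54
r21=10101 pc3: +8 =62
r22=10110 pc3: +8 =70
r23=10111 pc4: +16 =86
r24=11000 pc2: +4 =90
r25=11001 pc3: +8 =98
r26=11010 pc3: +8 =106
r27=11011 pc4: +16 =122
r28=11100 pc3: +8 =130
r29=11101 pc4: +16 =146
r30=11110 pc4: +16 =162
r31=11111 pc5: +32 =194
r32=100000 pc1: +2 =196
r33=100001 pc2: +4 =200
r34=100010 pc2: +4 =204
r35=100011 pc3: +8 =212
r36=100100 pc2: +4 =216
r37=100101 pc3: +8 =224
r38=100110 pc3: +8 =232
r39=100111 pc4: +16 =248
r40=101000 pc2: +4 =252
r41=101001 pc3: +8 =260
r42=101010 pc3: +8 =268
r43=101011 pc4: +16 =284
r44=101100 pc3: +8 =292
r45=101101 pc4: +16 =308
r46=101110 pc4: +16 =324
r47=101111 pc5: +32 =356
r48=110000 pc2: +4 =360
r49=110001 pc3: +8 =368
r50=110010 pc3: +8 =376
r51=110011 pc4: +16 =392
r52=110100 pc3: +8 =400
r53=110101 pc4: +16 =416
r54=110110 pc4: +16 =432
r55=110111 pc5: +32 =464
r56=111000 pc3: +8 =472
r57=111001 pc4: +16 =488
r58=111010 pc4: +16 =504
r59=111011 pc5: +32 =536
r60=111100 pc4: +16 =552
r61=111101 pc5: +32 =584
r62=111110 pc5: +32 =616
r63=111111 pc6: +64 =680
r64=1000000 pc1: +2 =682
r65=1000001 pc2: +4 =686
r66=1000010 pc2: +4 =690
r67=1000011 pc3: +8 =698
r68=1000100 pc2: +4 =702
r69=1000101 pc3: +8 =710
r70=1000110 pc3: +8 =718
r71=1000111 pc4: +16 =734
r72=1001000 pc2: +4 =738
r73=1001001 pc3: +8 =746
r74=1001010 pc3: +8 =754
r75=1001011 pc4: +16 =770
r76=1001100 pc3: +8 =778
r77=1001101 pc4: +16 =794

Answer: 794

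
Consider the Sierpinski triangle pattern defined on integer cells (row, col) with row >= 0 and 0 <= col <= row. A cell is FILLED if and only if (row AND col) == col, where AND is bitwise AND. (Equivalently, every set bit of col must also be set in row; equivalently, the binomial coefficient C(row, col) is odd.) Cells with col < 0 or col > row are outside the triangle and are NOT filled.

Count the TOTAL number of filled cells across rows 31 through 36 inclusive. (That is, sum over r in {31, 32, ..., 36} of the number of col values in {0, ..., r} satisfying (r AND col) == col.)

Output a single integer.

r31=11111 pc5: +32 =32
r32=100000 pc1: +2 =34
r33=100001 pc2: +4 =38
r34=100010 pc2: +4 =42
r35=100011 pc3: +8 =50
r36=100100 pc2: +4 =54

Answer: 54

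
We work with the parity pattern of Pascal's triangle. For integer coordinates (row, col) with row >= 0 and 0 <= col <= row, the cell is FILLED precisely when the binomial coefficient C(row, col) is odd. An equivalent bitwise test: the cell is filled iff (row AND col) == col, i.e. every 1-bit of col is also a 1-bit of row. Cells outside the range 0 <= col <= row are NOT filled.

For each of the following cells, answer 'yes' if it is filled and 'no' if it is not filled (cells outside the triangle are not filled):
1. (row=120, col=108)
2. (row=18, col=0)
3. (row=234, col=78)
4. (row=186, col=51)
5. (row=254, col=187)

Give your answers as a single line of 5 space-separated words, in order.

Answer: no yes no no no

Derivation:
(120,108): row=0b1111000, col=0b1101100, row AND col = 0b1101000 = 104; 104 != 108 -> empty
(18,0): row=0b10010, col=0b0, row AND col = 0b0 = 0; 0 == 0 -> filled
(234,78): row=0b11101010, col=0b1001110, row AND col = 0b1001010 = 74; 74 != 78 -> empty
(186,51): row=0b10111010, col=0b110011, row AND col = 0b110010 = 50; 50 != 51 -> empty
(254,187): row=0b11111110, col=0b10111011, row AND col = 0b10111010 = 186; 186 != 187 -> empty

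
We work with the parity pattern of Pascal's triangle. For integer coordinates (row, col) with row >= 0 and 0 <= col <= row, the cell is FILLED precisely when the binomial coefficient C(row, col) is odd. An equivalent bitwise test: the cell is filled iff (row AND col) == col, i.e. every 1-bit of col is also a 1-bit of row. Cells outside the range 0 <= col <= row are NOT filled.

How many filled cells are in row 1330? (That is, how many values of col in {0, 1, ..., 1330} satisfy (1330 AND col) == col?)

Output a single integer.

Answer: 32

Derivation:
1330 in binary = 10100110010
popcount(1330) = number of 1-bits in 10100110010 = 5
A col c satisfies (1330 AND c) == c iff every set bit of c is also set in 1330; each of the 5 set bits of 1330 can independently be on or off in c.
count = 2^5 = 32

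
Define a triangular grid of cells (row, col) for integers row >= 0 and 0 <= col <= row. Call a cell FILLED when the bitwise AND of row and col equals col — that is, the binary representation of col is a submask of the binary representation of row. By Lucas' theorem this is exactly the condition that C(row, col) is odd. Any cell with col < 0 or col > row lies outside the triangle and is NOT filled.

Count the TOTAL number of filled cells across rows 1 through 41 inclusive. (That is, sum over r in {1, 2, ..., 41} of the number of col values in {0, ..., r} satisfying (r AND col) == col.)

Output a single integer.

Answer: 308

Derivation:
r1=1 pc1: +2 =2
r2=10 pc1: +2 =4
r3=11 pc2: +4 =8
r4=100 pc1: +2 =10
r5=101 pc2: +4 =14
r6=110 pc2: +4 =18
r7=111 pc3: +8 =26
r8=1000 pc1: +2 =28
r9=1001 pc2: +4 =32
r10=1010 pc2: +4 =36
r11=1011 pc3: +8 =44
r12=1100 pc2: +4 =48
r13=1101 pc3: +8 =56
r14=1110 pc3: +8 =64
r15=1111 pc4: +16 =80
r16=10000 pc1: +2 =82
r17=10001 pc2: +4 =86
r18=10010 pc2: +4 =90
r19=10011 pc3: +8 =98
r20=10100 pc2: +4 =102
r21=10101 pc3: +8 =110
r22=10110 pc3: +8 =118
r23=10111 pc4: +16 =134
r24=11000 pc2: +4 =138
r25=11001 pc3: +8 =146
r26=11010 pc3: +8 =154
r27=11011 pc4: +16 =170
r28=11100 pc3: +8 =178
r29=11101 pc4: +16 =194
r30=11110 pc4: +16 =210
r31=11111 pc5: +32 =242
r32=100000 pc1: +2 =244
r33=100001 pc2: +4 =248
r34=100010 pc2: +4 =252
r35=100011 pc3: +8 =260
r36=100100 pc2: +4 =264
r37=100101 pc3: +8 =272
r38=100110 pc3: +8 =280
r39=100111 pc4: +16 =296
r40=101000 pc2: +4 =300
r41=101001 pc3: +8 =308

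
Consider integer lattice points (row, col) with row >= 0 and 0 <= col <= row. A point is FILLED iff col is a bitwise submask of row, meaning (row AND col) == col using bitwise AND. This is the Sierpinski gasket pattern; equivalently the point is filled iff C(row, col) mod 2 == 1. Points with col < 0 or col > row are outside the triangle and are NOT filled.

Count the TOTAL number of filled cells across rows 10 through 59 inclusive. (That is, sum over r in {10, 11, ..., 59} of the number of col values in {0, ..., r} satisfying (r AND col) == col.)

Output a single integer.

r10=1010 pc2: +4 =4
r11=1011 pc3: +8 =12
r12=1100 pc2: +4 =16
r13=1101 pc3: +8 =24
r14=1110 pc3: +8 =32
r15=1111 pc4: +16 =48
r16=10000 pc1: +2 =50
r17=10001 pc2: +4 =54
r18=10010 pc2: +4 =58
r19=10011 pc3: +8 =66
r20=10100 pc2: +4 =70
r21=10101 pc3: +8 =78
r22=10110 pc3: +8 =86
r23=10111 pc4: +16 =102
r24=11000 pc2: +4 =106
r25=11001 pc3: +8 =114
r26=11010 pc3: +8 =122
r27=11011 pc4: +16 =138
r28=11100 pc3: +8 =146
r29=11101 pc4: +16 =162
r30=11110 pc4: +16 =178
r31=11111 pc5: +32 =210
r32=100000 pc1: +2 =212
r33=100001 pc2: +4 =216
r34=100010 pc2: +4 =220
r35=100011 pc3: +8 =228
r36=100100 pc2: +4 =232
r37=100101 pc3: +8 =240
r38=100110 pc3: +8 =248
r39=100111 pc4: +16 =264
r40=101000 pc2: +4 =268
r41=101001 pc3: +8 =276
r42=101010 pc3: +8 =284
r43=101011 pc4: +16 =300
r44=101100 pc3: +8 =308
r45=101101 pc4: +16 =324
r46=101110 pc4: +16 =340
r47=101111 pc5: +32 =372
r48=110000 pc2: +4 =376
r49=110001 pc3: +8 =384
r50=110010 pc3: +8 =392
r51=110011 pc4: +16 =408
r52=110100 pc3: +8 =416
r53=110101 pc4: +16 =432
r54=110110 pc4: +16 =448
r55=110111 pc5: +32 =480
r56=111000 pc3: +8 =488
r57=111001 pc4: +16 =504
r58=111010 pc4: +16 =520
r59=111011 pc5: +32 =552

Answer: 552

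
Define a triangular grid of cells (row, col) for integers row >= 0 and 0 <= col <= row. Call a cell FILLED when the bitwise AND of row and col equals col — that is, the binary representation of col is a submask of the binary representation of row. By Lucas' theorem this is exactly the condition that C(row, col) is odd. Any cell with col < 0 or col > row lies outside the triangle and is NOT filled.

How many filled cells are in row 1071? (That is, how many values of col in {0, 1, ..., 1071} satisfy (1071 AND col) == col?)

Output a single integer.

1071 in binary = 10000101111
popcount(1071) = number of 1-bits in 10000101111 = 6
A col c satisfies (1071 AND c) == c iff every set bit of c is also set in 1071; each of the 6 set bits of 1071 can independently be on or off in c.
count = 2^6 = 64

Answer: 64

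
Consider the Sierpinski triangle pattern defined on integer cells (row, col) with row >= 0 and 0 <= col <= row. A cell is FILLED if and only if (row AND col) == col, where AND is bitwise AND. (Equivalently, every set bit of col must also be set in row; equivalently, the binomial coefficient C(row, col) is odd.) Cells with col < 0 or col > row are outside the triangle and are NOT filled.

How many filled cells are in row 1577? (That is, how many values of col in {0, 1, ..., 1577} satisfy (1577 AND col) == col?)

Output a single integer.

1577 in binary = 11000101001
popcount(1577) = number of 1-bits in 11000101001 = 5
A col c satisfies (1577 AND c) == c iff every set bit of c is also set in 1577; each of the 5 set bits of 1577 can independently be on or off in c.
count = 2^5 = 32

Answer: 32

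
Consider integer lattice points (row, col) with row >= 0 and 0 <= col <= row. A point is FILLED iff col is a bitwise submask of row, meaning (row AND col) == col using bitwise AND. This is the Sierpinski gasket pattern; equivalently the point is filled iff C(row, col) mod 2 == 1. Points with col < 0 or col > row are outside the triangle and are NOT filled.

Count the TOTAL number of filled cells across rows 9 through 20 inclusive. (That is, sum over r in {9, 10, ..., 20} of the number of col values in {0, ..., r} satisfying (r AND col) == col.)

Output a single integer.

r9=1001 pc2: +4 =4
r10=1010 pc2: +4 =8
r11=1011 pc3: +8 =16
r12=1100 pc2: +4 =20
r13=1101 pc3: +8 =28
r14=1110 pc3: +8 =36
r15=1111 pc4: +16 =52
r16=10000 pc1: +2 =54
r17=10001 pc2: +4 =58
r18=10010 pc2: +4 =62
r19=10011 pc3: +8 =70
r20=10100 pc2: +4 =74

Answer: 74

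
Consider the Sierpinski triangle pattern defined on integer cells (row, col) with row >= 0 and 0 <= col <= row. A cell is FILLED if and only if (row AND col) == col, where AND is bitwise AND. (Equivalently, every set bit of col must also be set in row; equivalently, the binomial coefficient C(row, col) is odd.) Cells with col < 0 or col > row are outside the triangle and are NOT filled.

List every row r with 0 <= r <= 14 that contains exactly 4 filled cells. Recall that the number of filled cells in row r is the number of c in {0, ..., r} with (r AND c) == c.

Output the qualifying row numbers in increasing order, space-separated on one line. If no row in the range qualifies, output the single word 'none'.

Row r has 2^popcount(r) filled cells, so we need popcount(r) = log2(4) = 2.
Scan r = 0..14 and keep those with exactly 2 one-bits:
r=0=0 popcount=0 -> skip
r=1=1 popcount=1 -> skip
r=2=10 popcount=1 -> skip
r=3=11 popcount=2 -> KEEP
r=4=100 popcount=1 -> skip
r=5=101 popcount=2 -> KEEP
r=6=110 popcount=2 -> KEEP
r=7=111 popcount=3 -> skip
r=8=1000 popcount=1 -> skip
r=9=1001 popcount=2 -> KEEP
r=10=1010 popcount=2 -> KEEP
r=11=1011 popcount=3 -> skip
r=12=1100 popcount=2 -> KEEP
r=13=1101 popcount=3 -> skip
r=14=1110 popcount=3 -> skip
Kept rows: 3 5 6 9 10 12

Answer: 3 5 6 9 10 12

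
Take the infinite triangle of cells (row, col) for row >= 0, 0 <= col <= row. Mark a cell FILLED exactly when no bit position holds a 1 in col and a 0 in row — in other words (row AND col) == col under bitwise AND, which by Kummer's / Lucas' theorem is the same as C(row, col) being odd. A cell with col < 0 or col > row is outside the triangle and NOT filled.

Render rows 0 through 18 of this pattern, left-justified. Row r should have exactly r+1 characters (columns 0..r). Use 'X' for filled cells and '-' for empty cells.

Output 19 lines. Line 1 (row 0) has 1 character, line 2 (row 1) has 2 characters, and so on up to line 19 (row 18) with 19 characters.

Answer: X
XX
X-X
XXXX
X---X
XX--XX
X-X-X-X
XXXXXXXX
X-------X
XX------XX
X-X-----X-X
XXXX----XXXX
X---X---X---X
XX--XX--XX--XX
X-X-X-X-X-X-X-X
XXXXXXXXXXXXXXXX
X---------------X
XX--------------XX
X-X-------------X-X

Derivation:
r0=0: X
r1=1: XX
r2=10: X-X
r3=11: XXXX
r4=100: X---X
r5=101: XX--XX
r6=110: X-X-X-X
r7=111: XXXXXXXX
r8=1000: X-------X
r9=1001: XX------XX
r10=1010: X-X-----X-X
r11=1011: XXXX----XXXX
r12=1100: X---X---X---X
r13=1101: XX--XX--XX--XX
r14=1110: X-X-X-X-X-X-X-X
r15=1111: XXXXXXXXXXXXXXXX
r16=10000: X---------------X
r17=10001: XX--------------XX
r18=10010: X-X-------------X-X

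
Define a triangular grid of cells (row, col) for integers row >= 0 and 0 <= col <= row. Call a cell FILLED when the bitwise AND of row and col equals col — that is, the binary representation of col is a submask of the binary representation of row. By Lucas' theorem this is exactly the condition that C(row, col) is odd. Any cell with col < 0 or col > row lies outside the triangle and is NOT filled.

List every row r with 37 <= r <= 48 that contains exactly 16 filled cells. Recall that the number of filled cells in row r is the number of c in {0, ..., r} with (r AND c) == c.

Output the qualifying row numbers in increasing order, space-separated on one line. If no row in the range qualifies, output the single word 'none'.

Answer: 39 43 45 46

Derivation:
Row r has 2^popcount(r) filled cells, so we need popcount(r) = log2(16) = 4.
Scan r = 37..48 and keep those with exactly 4 one-bits:
r=37=100101 popcount=3 -> skip
r=38=100110 popcount=3 -> skip
r=39=100111 popcount=4 -> KEEP
r=40=101000 popcount=2 -> skip
r=41=101001 popcount=3 -> skip
r=42=101010 popcount=3 -> skip
r=43=101011 popcount=4 -> KEEP
r=44=101100 popcount=3 -> skip
r=45=101101 popcount=4 -> KEEP
r=46=101110 popcount=4 -> KEEP
r=47=101111 popcount=5 -> skip
r=48=110000 popcount=2 -> skip
Kept rows: 39 43 45 46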